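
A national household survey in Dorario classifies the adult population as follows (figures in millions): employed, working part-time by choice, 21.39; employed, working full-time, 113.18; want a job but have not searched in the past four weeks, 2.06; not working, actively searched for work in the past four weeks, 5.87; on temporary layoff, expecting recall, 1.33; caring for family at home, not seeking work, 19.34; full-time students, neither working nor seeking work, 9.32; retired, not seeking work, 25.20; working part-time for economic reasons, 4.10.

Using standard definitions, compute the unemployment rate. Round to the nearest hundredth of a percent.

Unemployment rate ≈ 4.94%.

Employed = 21.39 + 113.18 + 4.10 = 138.67 million (anyone who worked, including part-time for economic reasons, counts as employed).
Unemployed = 5.87 + 1.33 = 7.20 million (jobless and actively searching, or on temporary layoff).
Labor force = 138.67 + 7.20 = 145.87 million.
Unemployment rate = 7.20 / 145.87 = 4.94%.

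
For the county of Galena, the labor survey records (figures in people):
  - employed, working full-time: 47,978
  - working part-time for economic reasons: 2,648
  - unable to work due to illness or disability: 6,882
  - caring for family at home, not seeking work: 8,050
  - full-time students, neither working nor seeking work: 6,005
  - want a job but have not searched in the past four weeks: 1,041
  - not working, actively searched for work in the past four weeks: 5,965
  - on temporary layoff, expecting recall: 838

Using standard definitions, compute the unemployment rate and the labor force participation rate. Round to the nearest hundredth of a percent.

Unemployment rate ≈ 11.85%; labor force participation rate ≈ 72.32%.

Employed = 47,978 + 2,648 = 50,626 (anyone who worked, including part-time for economic reasons, counts as employed).
Unemployed = 5,965 + 838 = 6,803 (jobless and actively searching, or on temporary layoff).
Labor force = 50,626 + 6,803 = 57,429.
Not in labor force = 6,882 + 8,050 + 6,005 + 1,041 = 21,978 (those not working and not actively searching are outside the labor force — including those who want a job but have given up searching).
Civilian working-age population = 57,429 + 21,978 = 79,407.
Unemployment rate = 6,803 / 57,429 = 11.85%.
Labor force participation rate = 57,429 / 79,407 = 72.32%.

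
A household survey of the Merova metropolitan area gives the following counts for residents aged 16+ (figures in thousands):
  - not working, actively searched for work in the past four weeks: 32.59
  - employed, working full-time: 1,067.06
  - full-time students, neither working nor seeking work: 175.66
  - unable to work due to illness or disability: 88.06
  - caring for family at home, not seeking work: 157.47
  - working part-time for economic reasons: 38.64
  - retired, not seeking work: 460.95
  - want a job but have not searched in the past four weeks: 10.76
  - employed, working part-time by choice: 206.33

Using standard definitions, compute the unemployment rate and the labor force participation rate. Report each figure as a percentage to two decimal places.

Unemployment rate ≈ 2.42%; labor force participation rate ≈ 60.09%.

Employed = 1,067.06 + 38.64 + 206.33 = 1,312.03 thousand (anyone who worked, including part-time for economic reasons, counts as employed).
Unemployed = 32.59 thousand.
Labor force = 1,312.03 + 32.59 = 1,344.62 thousand.
Not in labor force = 175.66 + 88.06 + 157.47 + 460.95 + 10.76 = 892.90 thousand (those not working and not actively searching are outside the labor force — including those who want a job but have given up searching).
Civilian working-age population = 1,344.62 + 892.90 = 2,237.52 thousand.
Unemployment rate = 32.59 / 1,344.62 = 2.42%.
Labor force participation rate = 1,344.62 / 2,237.52 = 60.09%.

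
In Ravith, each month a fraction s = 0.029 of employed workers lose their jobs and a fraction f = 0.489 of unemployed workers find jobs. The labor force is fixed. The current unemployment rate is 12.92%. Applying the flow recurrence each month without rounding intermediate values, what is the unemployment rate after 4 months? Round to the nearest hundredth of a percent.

With a fixed labor force, u_{t+1} = u_t + s·(1−u_t) − f·u_t = u_t·(1−s−f) + s.
Here 1−s−f = 0.482 and s = 0.029.
u_1 = 0.129200 × 0.482 + 0.029 = 0.091274.
u_2 = 0.091274 × 0.482 + 0.029 = 0.072994.
u_3 = 0.072994 × 0.482 + 0.029 = 0.064183.
u_4 = 0.064183 × 0.482 + 0.029 = 0.059936.

Unemployment rate after four months ≈ 5.99%.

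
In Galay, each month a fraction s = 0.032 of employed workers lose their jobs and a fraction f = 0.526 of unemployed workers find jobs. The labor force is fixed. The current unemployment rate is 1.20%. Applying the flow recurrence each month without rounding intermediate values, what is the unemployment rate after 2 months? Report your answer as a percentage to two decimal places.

Unemployment rate after two months ≈ 4.85%.

With a fixed labor force, u_{t+1} = u_t + s·(1−u_t) − f·u_t = u_t·(1−s−f) + s.
Here 1−s−f = 0.442 and s = 0.032.
u_1 = 0.012000 × 0.442 + 0.032 = 0.037304.
u_2 = 0.037304 × 0.442 + 0.032 = 0.048488.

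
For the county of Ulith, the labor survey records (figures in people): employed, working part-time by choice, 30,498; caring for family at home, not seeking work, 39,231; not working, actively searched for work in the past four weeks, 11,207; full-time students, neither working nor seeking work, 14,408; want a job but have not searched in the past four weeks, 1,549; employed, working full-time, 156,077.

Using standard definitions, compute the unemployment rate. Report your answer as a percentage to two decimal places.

Employed = 30,498 + 156,077 = 186,575.
Unemployed = 11,207.
Labor force = 186,575 + 11,207 = 197,782.
Unemployment rate = 11,207 / 197,782 = 5.67%.

Unemployment rate ≈ 5.67%.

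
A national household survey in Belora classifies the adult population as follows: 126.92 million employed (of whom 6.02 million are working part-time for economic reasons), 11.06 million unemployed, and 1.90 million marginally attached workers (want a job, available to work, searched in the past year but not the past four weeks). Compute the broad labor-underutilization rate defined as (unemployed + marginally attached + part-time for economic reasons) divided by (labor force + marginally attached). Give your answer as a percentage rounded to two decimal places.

Broad underutilization rate ≈ 13.57%.

Labor force = 126.92 + 11.06 = 137.98 million.
Numerator = 11.06 + 1.90 + 6.02 = 18.98 million.
Denominator = 137.98 + 1.90 = 139.88 million.
Broad rate = 18.98 / 139.88 = 13.57%.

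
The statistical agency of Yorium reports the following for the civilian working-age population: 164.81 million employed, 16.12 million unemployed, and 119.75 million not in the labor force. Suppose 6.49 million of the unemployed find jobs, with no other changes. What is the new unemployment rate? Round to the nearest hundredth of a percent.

New unemployment rate ≈ 5.32%.

Initially, labor force = 164.81 + 16.12 = 180.93 million, so u = 16.12/180.93 = 8.91%.
After the change, unemployed falls and employed rises by 6.49; labor force unchanged → E = 171.30, U = 9.63, labor force = 180.93 million.
New unemployment rate = 9.63 / 180.93 = 5.32%.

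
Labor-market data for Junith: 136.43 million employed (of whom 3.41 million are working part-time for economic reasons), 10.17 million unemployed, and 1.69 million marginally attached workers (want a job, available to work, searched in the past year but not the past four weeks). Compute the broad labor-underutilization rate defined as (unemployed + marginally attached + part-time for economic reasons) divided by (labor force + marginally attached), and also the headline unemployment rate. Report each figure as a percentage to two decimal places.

Labor force = 136.43 + 10.17 = 146.60 million.
Numerator = 10.17 + 1.69 + 3.41 = 15.27 million.
Denominator = 146.60 + 1.69 = 148.29 million.
Broad rate = 15.27 / 148.29 = 10.30%.
Headline unemployment rate = 10.17 / 146.60 = 6.94%.

Broad underutilization rate ≈ 10.30%; headline unemployment rate ≈ 6.94%.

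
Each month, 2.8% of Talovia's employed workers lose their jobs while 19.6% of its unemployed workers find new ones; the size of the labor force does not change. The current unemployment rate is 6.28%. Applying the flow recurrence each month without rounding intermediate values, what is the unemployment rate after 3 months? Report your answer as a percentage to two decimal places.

Unemployment rate after three months ≈ 9.59%.

With a fixed labor force, u_{t+1} = u_t + s·(1−u_t) − f·u_t = u_t·(1−s−f) + s.
Here 1−s−f = 0.776 and s = 0.028.
u_1 = 0.062800 × 0.776 + 0.028 = 0.076733.
u_2 = 0.076733 × 0.776 + 0.028 = 0.087545.
u_3 = 0.087545 × 0.776 + 0.028 = 0.095935.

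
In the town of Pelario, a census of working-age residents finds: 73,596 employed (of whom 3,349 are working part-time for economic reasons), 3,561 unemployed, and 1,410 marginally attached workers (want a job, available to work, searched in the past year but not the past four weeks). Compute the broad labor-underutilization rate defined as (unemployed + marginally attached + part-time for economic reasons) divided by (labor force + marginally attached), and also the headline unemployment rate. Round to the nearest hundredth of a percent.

Labor force = 73,596 + 3,561 = 77,157.
Numerator = 3,561 + 1,410 + 3,349 = 8,320.
Denominator = 77,157 + 1,410 = 78,567.
Broad rate = 8,320 / 78,567 = 10.59%.
Headline unemployment rate = 3,561 / 77,157 = 4.62%.

Broad underutilization rate ≈ 10.59%; headline unemployment rate ≈ 4.62%.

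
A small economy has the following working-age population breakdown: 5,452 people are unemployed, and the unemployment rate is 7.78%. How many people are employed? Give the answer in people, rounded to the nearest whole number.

Labor force = U / u = 5,452 / 0.0778 ≈ 70,077.
Employed = labor force − unemployed = 70,077 − 5,452 = 64,625.

About 64,625 are employed.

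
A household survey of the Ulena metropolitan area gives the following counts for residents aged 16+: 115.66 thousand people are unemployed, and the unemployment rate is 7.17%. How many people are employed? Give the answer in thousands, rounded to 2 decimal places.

Labor force = U / u = 115.66 / 0.0717 ≈ 1,613.11 thousand.
Employed = labor force − unemployed = 1,613.11 − 115.66 = 1,497.45 thousand.

About 1,497.45 thousand are employed.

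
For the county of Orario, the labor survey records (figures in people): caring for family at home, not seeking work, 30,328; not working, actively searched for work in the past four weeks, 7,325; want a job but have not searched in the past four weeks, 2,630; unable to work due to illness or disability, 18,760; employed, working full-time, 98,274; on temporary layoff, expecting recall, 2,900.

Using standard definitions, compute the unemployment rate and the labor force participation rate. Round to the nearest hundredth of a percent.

Employed = 98,274.
Unemployed = 7,325 + 2,900 = 10,225 (jobless and actively searching, or on temporary layoff).
Labor force = 98,274 + 10,225 = 108,499.
Not in labor force = 30,328 + 2,630 + 18,760 = 51,718 (those not working and not actively searching are outside the labor force — including those who want a job but have given up searching).
Civilian working-age population = 108,499 + 51,718 = 160,217.
Unemployment rate = 10,225 / 108,499 = 9.42%.
Labor force participation rate = 108,499 / 160,217 = 67.72%.

Unemployment rate ≈ 9.42%; labor force participation rate ≈ 67.72%.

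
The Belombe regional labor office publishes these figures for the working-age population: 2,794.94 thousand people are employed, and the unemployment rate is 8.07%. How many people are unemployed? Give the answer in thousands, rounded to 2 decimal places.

About 245.35 thousand are unemployed.

Let U be the number unemployed. The labor force is E + U, and U/(E+U) = 0.0807.
So U = 0.0807 × 2,794.94 / (1 − 0.0807) = 225.5517 / 0.9193 ≈ 245.35 thousand.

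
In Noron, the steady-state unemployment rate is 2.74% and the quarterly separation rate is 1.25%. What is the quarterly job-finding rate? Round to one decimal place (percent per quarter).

From u* = s/(s+f): f = s·(1−u)/u.
f = 1.25 × (1 − 0.0274) / 0.0274 = 1.2158 / 0.0274 ≈ 44.4% per quarter.

Job-finding rate ≈ 44.4% per quarter.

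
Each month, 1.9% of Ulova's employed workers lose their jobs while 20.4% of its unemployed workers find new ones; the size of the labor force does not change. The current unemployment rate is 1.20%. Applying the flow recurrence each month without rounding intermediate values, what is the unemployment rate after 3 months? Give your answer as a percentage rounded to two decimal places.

With a fixed labor force, u_{t+1} = u_t + s·(1−u_t) − f·u_t = u_t·(1−s−f) + s.
Here 1−s−f = 0.777 and s = 0.019.
u_1 = 0.012000 × 0.777 + 0.019 = 0.028324.
u_2 = 0.028324 × 0.777 + 0.019 = 0.041008.
u_3 = 0.041008 × 0.777 + 0.019 = 0.050863.

Unemployment rate after three months ≈ 5.09%.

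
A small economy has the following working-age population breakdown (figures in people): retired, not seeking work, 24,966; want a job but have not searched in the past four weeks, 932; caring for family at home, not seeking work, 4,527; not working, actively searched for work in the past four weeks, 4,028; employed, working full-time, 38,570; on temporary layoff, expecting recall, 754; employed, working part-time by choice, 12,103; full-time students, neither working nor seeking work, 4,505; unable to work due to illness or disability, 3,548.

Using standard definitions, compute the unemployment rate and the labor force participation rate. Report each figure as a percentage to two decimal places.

Employed = 38,570 + 12,103 = 50,673.
Unemployed = 4,028 + 754 = 4,782 (jobless and actively searching, or on temporary layoff).
Labor force = 50,673 + 4,782 = 55,455.
Not in labor force = 24,966 + 932 + 4,527 + 4,505 + 3,548 = 38,478 (those not working and not actively searching are outside the labor force — including those who want a job but have given up searching).
Civilian working-age population = 55,455 + 38,478 = 93,933.
Unemployment rate = 4,782 / 55,455 = 8.62%.
Labor force participation rate = 55,455 / 93,933 = 59.04%.

Unemployment rate ≈ 8.62%; labor force participation rate ≈ 59.04%.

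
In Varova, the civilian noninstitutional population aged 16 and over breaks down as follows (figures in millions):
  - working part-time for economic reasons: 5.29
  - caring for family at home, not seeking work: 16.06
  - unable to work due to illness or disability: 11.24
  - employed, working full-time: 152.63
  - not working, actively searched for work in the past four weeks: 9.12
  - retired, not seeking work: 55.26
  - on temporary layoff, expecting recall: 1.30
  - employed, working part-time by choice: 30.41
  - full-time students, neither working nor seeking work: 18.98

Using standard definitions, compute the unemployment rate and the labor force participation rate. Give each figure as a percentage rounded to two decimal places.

Employed = 5.29 + 152.63 + 30.41 = 188.33 million (anyone who worked, including part-time for economic reasons, counts as employed).
Unemployed = 9.12 + 1.30 = 10.42 million (jobless and actively searching, or on temporary layoff).
Labor force = 188.33 + 10.42 = 198.75 million.
Not in labor force = 16.06 + 11.24 + 55.26 + 18.98 = 101.54 million (those not working and not actively searching are outside the labor force).
Civilian working-age population = 198.75 + 101.54 = 300.29 million.
Unemployment rate = 10.42 / 198.75 = 5.24%.
Labor force participation rate = 198.75 / 300.29 = 66.19%.

Unemployment rate ≈ 5.24%; labor force participation rate ≈ 66.19%.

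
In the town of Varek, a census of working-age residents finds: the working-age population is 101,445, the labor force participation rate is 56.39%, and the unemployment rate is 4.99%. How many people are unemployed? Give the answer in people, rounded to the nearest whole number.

About 2,855 are unemployed.

Labor force = 0.5639 × 101,445 = 57,205.
Unemployed = 0.0499 × 57,205 ≈ 2,855.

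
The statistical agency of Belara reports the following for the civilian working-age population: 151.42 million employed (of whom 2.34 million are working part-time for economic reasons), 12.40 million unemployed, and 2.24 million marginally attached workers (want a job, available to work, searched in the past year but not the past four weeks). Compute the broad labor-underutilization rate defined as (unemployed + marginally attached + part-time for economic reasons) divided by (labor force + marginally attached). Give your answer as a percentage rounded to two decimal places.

Broad underutilization rate ≈ 10.23%.

Labor force = 151.42 + 12.40 = 163.82 million.
Numerator = 12.40 + 2.24 + 2.34 = 16.98 million.
Denominator = 163.82 + 2.24 = 166.06 million.
Broad rate = 16.98 / 166.06 = 10.23%.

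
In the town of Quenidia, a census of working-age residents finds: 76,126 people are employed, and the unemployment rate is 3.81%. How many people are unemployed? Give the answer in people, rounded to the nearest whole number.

About 3,015 are unemployed.

Let U be the number unemployed. The labor force is E + U, and U/(E+U) = 0.0381.
So U = 0.0381 × 76,126 / (1 − 0.0381) = 2900.40 / 0.9619 ≈ 3,015.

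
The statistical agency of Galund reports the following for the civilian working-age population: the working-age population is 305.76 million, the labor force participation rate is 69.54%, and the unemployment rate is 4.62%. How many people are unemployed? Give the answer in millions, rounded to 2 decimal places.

About 9.82 million are unemployed.

Labor force = 0.6954 × 305.76 = 212.63 million.
Unemployed = 0.0462 × 212.63 ≈ 9.82 million.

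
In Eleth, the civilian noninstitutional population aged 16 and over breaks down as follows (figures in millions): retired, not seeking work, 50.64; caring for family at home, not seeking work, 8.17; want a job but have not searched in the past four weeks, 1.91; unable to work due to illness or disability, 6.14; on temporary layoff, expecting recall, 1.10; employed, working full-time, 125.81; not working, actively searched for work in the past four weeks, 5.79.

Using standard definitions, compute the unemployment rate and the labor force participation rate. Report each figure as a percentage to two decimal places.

Unemployment rate ≈ 5.19%; labor force participation rate ≈ 66.50%.

Employed = 125.81 million.
Unemployed = 1.10 + 5.79 = 6.89 million (jobless and actively searching, or on temporary layoff).
Labor force = 125.81 + 6.89 = 132.70 million.
Not in labor force = 50.64 + 8.17 + 1.91 + 6.14 = 66.86 million (those not working and not actively searching are outside the labor force — including those who want a job but have given up searching).
Civilian working-age population = 132.70 + 66.86 = 199.56 million.
Unemployment rate = 6.89 / 132.70 = 5.19%.
Labor force participation rate = 132.70 / 199.56 = 66.50%.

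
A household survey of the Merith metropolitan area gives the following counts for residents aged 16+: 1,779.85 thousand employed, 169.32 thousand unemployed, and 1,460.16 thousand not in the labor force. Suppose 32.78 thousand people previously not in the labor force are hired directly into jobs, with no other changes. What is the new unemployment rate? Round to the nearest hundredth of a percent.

New unemployment rate ≈ 8.54%.

Initially, labor force = 1,779.85 + 169.32 = 1,949.17 thousand, so u = 169.32/1,949.17 = 8.69%.
After the change, employed and labor force both rise by 32.78; unemployed unchanged → E = 1,812.63, U = 169.32, labor force = 1,981.95 thousand.
New unemployment rate = 169.32 / 1,981.95 = 8.54%.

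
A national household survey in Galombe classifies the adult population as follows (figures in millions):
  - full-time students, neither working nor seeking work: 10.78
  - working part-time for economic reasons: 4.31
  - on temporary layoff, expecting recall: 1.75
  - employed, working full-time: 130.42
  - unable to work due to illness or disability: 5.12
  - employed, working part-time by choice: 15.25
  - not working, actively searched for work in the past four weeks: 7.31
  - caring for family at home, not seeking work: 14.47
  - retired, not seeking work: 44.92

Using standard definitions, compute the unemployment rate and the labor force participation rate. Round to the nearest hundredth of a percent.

Employed = 4.31 + 130.42 + 15.25 = 149.98 million (anyone who worked, including part-time for economic reasons, counts as employed).
Unemployed = 1.75 + 7.31 = 9.06 million (jobless and actively searching, or on temporary layoff).
Labor force = 149.98 + 9.06 = 159.04 million.
Not in labor force = 10.78 + 5.12 + 14.47 + 44.92 = 75.29 million (those not working and not actively searching are outside the labor force).
Civilian working-age population = 159.04 + 75.29 = 234.33 million.
Unemployment rate = 9.06 / 159.04 = 5.70%.
Labor force participation rate = 159.04 / 234.33 = 67.87%.

Unemployment rate ≈ 5.70%; labor force participation rate ≈ 67.87%.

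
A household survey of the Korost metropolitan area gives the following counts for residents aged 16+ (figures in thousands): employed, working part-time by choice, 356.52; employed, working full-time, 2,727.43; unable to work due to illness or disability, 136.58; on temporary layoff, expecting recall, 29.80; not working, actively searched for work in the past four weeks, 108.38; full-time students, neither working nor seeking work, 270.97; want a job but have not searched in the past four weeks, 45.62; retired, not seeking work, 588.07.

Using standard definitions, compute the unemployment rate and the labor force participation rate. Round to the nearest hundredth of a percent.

Unemployment rate ≈ 4.29%; labor force participation rate ≈ 75.58%.

Employed = 356.52 + 2,727.43 = 3,083.95 thousand.
Unemployed = 29.80 + 108.38 = 138.18 thousand (jobless and actively searching, or on temporary layoff).
Labor force = 3,083.95 + 138.18 = 3,222.13 thousand.
Not in labor force = 136.58 + 270.97 + 45.62 + 588.07 = 1,041.24 thousand (those not working and not actively searching are outside the labor force — including those who want a job but have given up searching).
Civilian working-age population = 3,222.13 + 1,041.24 = 4,263.37 thousand.
Unemployment rate = 138.18 / 3,222.13 = 4.29%.
Labor force participation rate = 3,222.13 / 4,263.37 = 75.58%.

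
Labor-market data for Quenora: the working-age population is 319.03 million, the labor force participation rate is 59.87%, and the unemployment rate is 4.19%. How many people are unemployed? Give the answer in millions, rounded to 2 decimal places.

About 8.00 million are unemployed.

Labor force = 0.5987 × 319.03 = 191.00 million.
Unemployed = 0.0419 × 191.00 ≈ 8.00 million.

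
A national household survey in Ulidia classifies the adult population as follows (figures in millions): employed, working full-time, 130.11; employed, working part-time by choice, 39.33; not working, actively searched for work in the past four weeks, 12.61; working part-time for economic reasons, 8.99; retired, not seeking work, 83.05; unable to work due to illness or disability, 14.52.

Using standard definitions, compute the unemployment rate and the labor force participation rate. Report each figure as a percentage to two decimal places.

Employed = 130.11 + 39.33 + 8.99 = 178.43 million (anyone who worked, including part-time for economic reasons, counts as employed).
Unemployed = 12.61 million.
Labor force = 178.43 + 12.61 = 191.04 million.
Not in labor force = 83.05 + 14.52 = 97.57 million (those not working and not actively searching are outside the labor force).
Civilian working-age population = 191.04 + 97.57 = 288.61 million.
Unemployment rate = 12.61 / 191.04 = 6.60%.
Labor force participation rate = 191.04 / 288.61 = 66.19%.

Unemployment rate ≈ 6.60%; labor force participation rate ≈ 66.19%.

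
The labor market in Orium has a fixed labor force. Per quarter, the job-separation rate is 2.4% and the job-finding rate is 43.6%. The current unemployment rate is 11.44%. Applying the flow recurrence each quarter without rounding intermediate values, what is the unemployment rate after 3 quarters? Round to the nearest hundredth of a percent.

Unemployment rate after three quarters ≈ 6.20%.

With a fixed labor force, u_{t+1} = u_t + s·(1−u_t) − f·u_t = u_t·(1−s−f) + s.
Here 1−s−f = 0.540 and s = 0.024.
u_1 = 0.114400 × 0.540 + 0.024 = 0.085776.
u_2 = 0.085776 × 0.540 + 0.024 = 0.070319.
u_3 = 0.070319 × 0.540 + 0.024 = 0.061972.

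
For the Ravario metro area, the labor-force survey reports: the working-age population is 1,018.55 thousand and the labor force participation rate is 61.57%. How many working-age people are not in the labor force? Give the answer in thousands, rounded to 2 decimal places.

About 391.43 thousand are not in the labor force.

Share not in the labor force = 1 − 0.6157 = 0.3843.
Not in labor force = 0.3843 × 1,018.55 ≈ 391.43 thousand.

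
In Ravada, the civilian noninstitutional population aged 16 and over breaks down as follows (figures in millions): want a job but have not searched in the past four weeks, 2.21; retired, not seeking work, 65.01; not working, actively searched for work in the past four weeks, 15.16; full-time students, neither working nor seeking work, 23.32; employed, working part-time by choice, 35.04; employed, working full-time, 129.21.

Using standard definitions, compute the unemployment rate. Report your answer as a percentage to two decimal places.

Employed = 35.04 + 129.21 = 164.25 million.
Unemployed = 15.16 million.
Labor force = 164.25 + 15.16 = 179.41 million.
Unemployment rate = 15.16 / 179.41 = 8.45%.

Unemployment rate ≈ 8.45%.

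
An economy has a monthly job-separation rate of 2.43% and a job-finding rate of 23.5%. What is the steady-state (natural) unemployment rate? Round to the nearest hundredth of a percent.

Steady-state unemployment rate ≈ 9.37%.

At steady state the flows balance: s·E = f·U, so U/(E+U) = s/(s+f).
u* = 2.43 / (2.43 + 23.5) = 2.43 / 25.93 = 9.37%.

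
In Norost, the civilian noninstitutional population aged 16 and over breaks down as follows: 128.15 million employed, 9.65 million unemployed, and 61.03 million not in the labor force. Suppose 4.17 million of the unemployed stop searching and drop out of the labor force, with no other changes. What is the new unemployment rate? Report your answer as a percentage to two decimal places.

Initially, labor force = 128.15 + 9.65 = 137.80 million, so u = 9.65/137.80 = 7.00%.
After the change, unemployed and labor force both fall by 4.17 → E = 128.15, U = 5.48, labor force = 133.63 million.
New unemployment rate = 5.48 / 133.63 = 4.10%.

New unemployment rate ≈ 4.10%.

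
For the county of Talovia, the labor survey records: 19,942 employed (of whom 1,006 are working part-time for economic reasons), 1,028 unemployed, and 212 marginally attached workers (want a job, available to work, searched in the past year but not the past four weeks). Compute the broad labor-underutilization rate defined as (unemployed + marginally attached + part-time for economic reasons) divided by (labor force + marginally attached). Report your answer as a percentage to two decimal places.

Broad underutilization rate ≈ 10.60%.

Labor force = 19,942 + 1,028 = 20,970.
Numerator = 1,028 + 212 + 1,006 = 2,246.
Denominator = 20,970 + 212 = 21,182.
Broad rate = 2,246 / 21,182 = 10.60%.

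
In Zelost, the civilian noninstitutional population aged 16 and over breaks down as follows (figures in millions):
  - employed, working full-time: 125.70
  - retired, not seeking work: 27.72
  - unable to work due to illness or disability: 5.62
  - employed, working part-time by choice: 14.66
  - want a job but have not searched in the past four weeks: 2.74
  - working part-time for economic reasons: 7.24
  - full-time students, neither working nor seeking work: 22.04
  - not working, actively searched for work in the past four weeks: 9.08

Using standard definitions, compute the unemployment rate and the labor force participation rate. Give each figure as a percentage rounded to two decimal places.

Unemployment rate ≈ 5.80%; labor force participation rate ≈ 72.94%.

Employed = 125.70 + 14.66 + 7.24 = 147.60 million (anyone who worked, including part-time for economic reasons, counts as employed).
Unemployed = 9.08 million.
Labor force = 147.60 + 9.08 = 156.68 million.
Not in labor force = 27.72 + 5.62 + 2.74 + 22.04 = 58.12 million (those not working and not actively searching are outside the labor force — including those who want a job but have given up searching).
Civilian working-age population = 156.68 + 58.12 = 214.80 million.
Unemployment rate = 9.08 / 156.68 = 5.80%.
Labor force participation rate = 156.68 / 214.80 = 72.94%.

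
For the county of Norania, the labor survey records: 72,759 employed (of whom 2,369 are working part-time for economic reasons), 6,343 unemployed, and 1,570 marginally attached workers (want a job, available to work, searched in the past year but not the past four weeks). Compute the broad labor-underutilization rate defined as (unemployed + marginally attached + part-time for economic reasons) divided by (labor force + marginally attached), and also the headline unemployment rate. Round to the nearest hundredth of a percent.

Labor force = 72,759 + 6,343 = 79,102.
Numerator = 6,343 + 1,570 + 2,369 = 10,282.
Denominator = 79,102 + 1,570 = 80,672.
Broad rate = 10,282 / 80,672 = 12.75%.
Headline unemployment rate = 6,343 / 79,102 = 8.02%.

Broad underutilization rate ≈ 12.75%; headline unemployment rate ≈ 8.02%.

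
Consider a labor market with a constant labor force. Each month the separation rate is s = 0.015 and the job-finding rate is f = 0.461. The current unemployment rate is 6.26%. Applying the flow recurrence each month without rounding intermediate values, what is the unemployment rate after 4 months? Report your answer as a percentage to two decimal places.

With a fixed labor force, u_{t+1} = u_t + s·(1−u_t) − f·u_t = u_t·(1−s−f) + s.
Here 1−s−f = 0.524 and s = 0.015.
u_1 = 0.062600 × 0.524 + 0.015 = 0.047802.
u_2 = 0.047802 × 0.524 + 0.015 = 0.040048.
u_3 = 0.040048 × 0.524 + 0.015 = 0.035985.
u_4 = 0.035985 × 0.524 + 0.015 = 0.033856.

Unemployment rate after four months ≈ 3.39%.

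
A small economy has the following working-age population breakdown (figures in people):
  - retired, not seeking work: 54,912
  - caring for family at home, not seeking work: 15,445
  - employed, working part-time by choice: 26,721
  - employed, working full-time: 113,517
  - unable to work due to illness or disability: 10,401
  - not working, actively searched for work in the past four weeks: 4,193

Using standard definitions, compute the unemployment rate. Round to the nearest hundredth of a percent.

Employed = 26,721 + 113,517 = 140,238.
Unemployed = 4,193.
Labor force = 140,238 + 4,193 = 144,431.
Unemployment rate = 4,193 / 144,431 = 2.90%.

Unemployment rate ≈ 2.90%.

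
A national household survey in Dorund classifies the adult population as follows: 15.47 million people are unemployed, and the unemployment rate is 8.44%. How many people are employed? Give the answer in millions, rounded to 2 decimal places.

Labor force = U / u = 15.47 / 0.0844 ≈ 183.29 million.
Employed = labor force − unemployed = 183.29 − 15.47 = 167.82 million.

About 167.82 million are employed.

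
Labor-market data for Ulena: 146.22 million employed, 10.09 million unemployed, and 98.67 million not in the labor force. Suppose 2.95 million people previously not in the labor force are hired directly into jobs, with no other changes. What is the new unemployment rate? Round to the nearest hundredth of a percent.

New unemployment rate ≈ 6.34%.

Initially, labor force = 146.22 + 10.09 = 156.31 million, so u = 10.09/156.31 = 6.46%.
After the change, employed and labor force both rise by 2.95; unemployed unchanged → E = 149.17, U = 10.09, labor force = 159.26 million.
New unemployment rate = 10.09 / 159.26 = 6.34%.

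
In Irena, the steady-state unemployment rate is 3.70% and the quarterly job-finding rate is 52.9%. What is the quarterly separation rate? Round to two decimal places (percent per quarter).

Separation rate ≈ 2.03% per quarter.

From u* = s/(s+f): s = u·f/(1−u).
s = 0.0370 × 52.9 / (1 − 0.0370) = 1.9573 / 0.9630 ≈ 2.03% per quarter.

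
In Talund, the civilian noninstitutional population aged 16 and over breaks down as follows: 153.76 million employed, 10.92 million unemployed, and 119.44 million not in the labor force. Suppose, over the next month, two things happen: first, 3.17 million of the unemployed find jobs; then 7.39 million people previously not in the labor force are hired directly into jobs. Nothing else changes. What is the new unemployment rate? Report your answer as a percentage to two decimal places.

New unemployment rate ≈ 4.50%.

Initially, labor force = 153.76 + 10.92 = 164.68 million, so u = 10.92/164.68 = 6.63%.
After the first change, unemployed falls and employed rises by 3.17; labor force unchanged → E = 156.93, U = 7.75, labor force = 164.68 million.
After the second change, employed and labor force both rise by 7.39; unemployed unchanged → E = 164.32, U = 7.75, labor force = 172.07 million.
New unemployment rate = 7.75 / 172.07 = 4.50%.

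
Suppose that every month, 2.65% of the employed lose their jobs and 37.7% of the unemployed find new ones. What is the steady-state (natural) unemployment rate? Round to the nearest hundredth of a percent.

At steady state the flows balance: s·E = f·U, so U/(E+U) = s/(s+f).
u* = 2.65 / (2.65 + 37.7) = 2.65 / 40.35 = 6.57%.

Steady-state unemployment rate ≈ 6.57%.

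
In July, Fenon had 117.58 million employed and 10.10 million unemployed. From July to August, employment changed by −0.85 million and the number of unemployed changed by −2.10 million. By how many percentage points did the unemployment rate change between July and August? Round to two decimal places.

The unemployment rate changed by −1.50 percentage points.

July: labor force = 117.58 + 10.10 = 127.68; u = 10.10/127.68 = 7.91%.
August: labor force = 116.73 + 8.00 = 124.73; u = 8.00/124.73 = 6.41%.
Change = 6.41% − 7.91% = −1.50 pp.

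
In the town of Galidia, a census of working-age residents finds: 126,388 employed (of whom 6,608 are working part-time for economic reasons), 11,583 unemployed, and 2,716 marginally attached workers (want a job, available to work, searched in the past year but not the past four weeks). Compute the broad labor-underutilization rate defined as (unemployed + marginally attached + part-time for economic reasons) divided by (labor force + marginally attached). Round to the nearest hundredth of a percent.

Broad underutilization rate ≈ 14.86%.

Labor force = 126,388 + 11,583 = 137,971.
Numerator = 11,583 + 2,716 + 6,608 = 20,907.
Denominator = 137,971 + 2,716 = 140,687.
Broad rate = 20,907 / 140,687 = 14.86%.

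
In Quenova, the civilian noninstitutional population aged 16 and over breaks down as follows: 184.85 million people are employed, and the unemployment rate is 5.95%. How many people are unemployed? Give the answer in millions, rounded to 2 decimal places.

About 11.69 million are unemployed.

Let U be the number unemployed. The labor force is E + U, and U/(E+U) = 0.0595.
So U = 0.0595 × 184.85 / (1 − 0.0595) = 10.9986 / 0.9405 ≈ 11.69 million.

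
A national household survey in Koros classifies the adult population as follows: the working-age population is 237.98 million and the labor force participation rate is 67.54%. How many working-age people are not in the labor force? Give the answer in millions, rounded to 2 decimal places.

About 77.25 million are not in the labor force.

Share not in the labor force = 1 − 0.6754 = 0.3246.
Not in labor force = 0.3246 × 237.98 ≈ 77.25 million.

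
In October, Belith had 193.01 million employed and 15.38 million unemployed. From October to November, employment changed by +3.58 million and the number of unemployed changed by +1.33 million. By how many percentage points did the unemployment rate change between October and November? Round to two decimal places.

The unemployment rate changed by +0.45 percentage points.

October: labor force = 193.01 + 15.38 = 208.39; u = 15.38/208.39 = 7.38%.
November: labor force = 196.59 + 16.71 = 213.30; u = 16.71/213.30 = 7.83%.
Change = 7.83% − 7.38% = +0.45 pp.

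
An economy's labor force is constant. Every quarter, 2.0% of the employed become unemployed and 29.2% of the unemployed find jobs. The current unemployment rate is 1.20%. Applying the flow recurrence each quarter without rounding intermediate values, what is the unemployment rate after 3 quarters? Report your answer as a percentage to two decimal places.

Unemployment rate after three quarters ≈ 4.71%.

With a fixed labor force, u_{t+1} = u_t + s·(1−u_t) − f·u_t = u_t·(1−s−f) + s.
Here 1−s−f = 0.688 and s = 0.020.
u_1 = 0.012000 × 0.688 + 0.020 = 0.028256.
u_2 = 0.028256 × 0.688 + 0.020 = 0.039440.
u_3 = 0.039440 × 0.688 + 0.020 = 0.047135.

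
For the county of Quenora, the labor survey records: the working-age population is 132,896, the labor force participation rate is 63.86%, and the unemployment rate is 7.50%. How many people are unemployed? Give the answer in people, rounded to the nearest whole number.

About 6,365 are unemployed.

Labor force = 0.6386 × 132,896 = 84,867.
Unemployed = 0.0750 × 84,867 ≈ 6,365.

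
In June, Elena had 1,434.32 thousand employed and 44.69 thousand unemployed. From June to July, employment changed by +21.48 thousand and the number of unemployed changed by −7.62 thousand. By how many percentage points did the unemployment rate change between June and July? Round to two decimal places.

The unemployment rate changed by −0.54 percentage points.

June: labor force = 1,434.32 + 44.69 = 1,479.01; u = 44.69/1,479.01 = 3.02%.
July: labor force = 1,455.80 + 37.07 = 1,492.87; u = 37.07/1,492.87 = 2.48%.
Change = 2.48% − 3.02% = −0.54 pp.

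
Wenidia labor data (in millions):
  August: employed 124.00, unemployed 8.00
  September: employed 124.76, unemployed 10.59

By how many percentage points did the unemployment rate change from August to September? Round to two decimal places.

August: labor force = 124.00 + 8.00 = 132.00; u = 8.00/132.00 = 6.06%.
September: labor force = 124.76 + 10.59 = 135.35; u = 10.59/135.35 = 7.82%.
Change = 7.82% − 6.06% = +1.76 pp.

The unemployment rate changed by +1.76 percentage points.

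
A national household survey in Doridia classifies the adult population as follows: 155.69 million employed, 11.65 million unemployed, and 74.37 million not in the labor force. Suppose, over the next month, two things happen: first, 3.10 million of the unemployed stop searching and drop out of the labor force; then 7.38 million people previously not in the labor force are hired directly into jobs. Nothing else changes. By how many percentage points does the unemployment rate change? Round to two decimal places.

Initially, labor force = 155.69 + 11.65 = 167.34 million, so u = 11.65/167.34 = 6.96%.
After the first change, unemployed and labor force both fall by 3.10 → E = 155.69, U = 8.55, labor force = 164.24 million.
After the second change, employed and labor force both rise by 7.38; unemployed unchanged → E = 163.07, U = 8.55, labor force = 171.62 million.
New unemployment rate = 8.55 / 171.62 = 4.98%.
Change = 4.98% − 6.96% = −1.98 percentage points.

The unemployment rate changes by −1.98 percentage points.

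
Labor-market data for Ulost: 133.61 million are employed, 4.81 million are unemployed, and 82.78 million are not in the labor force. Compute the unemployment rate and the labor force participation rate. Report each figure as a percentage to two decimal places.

Labor force = employed + unemployed = 133.61 + 4.81 = 138.42 million.
Working-age population = 138.42 + 82.78 = 221.20 million.
Unemployment rate = 4.81 / 138.42 = 3.47%.
Labor force participation rate = 138.42 / 221.20 = 62.58%.

Unemployment rate ≈ 3.47%; labor force participation rate ≈ 62.58%.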